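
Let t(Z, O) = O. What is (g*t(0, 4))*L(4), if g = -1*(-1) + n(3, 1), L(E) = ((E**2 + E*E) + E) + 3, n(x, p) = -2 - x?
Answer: -624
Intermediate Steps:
L(E) = 3 + E + 2*E**2 (L(E) = ((E**2 + E**2) + E) + 3 = (2*E**2 + E) + 3 = (E + 2*E**2) + 3 = 3 + E + 2*E**2)
g = -4 (g = -1*(-1) + (-2 - 1*3) = 1 + (-2 - 3) = 1 - 5 = -4)
(g*t(0, 4))*L(4) = (-4*4)*(3 + 4 + 2*4**2) = -16*(3 + 4 + 2*16) = -16*(3 + 4 + 32) = -16*39 = -624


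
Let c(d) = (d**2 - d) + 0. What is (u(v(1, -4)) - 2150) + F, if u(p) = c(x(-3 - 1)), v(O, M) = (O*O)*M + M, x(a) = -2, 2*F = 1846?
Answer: -1221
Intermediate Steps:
F = 923 (F = (1/2)*1846 = 923)
v(O, M) = M + M*O**2 (v(O, M) = O**2*M + M = M*O**2 + M = M + M*O**2)
c(d) = d**2 - d
u(p) = 6 (u(p) = -2*(-1 - 2) = -2*(-3) = 6)
(u(v(1, -4)) - 2150) + F = (6 - 2150) + 923 = -2144 + 923 = -1221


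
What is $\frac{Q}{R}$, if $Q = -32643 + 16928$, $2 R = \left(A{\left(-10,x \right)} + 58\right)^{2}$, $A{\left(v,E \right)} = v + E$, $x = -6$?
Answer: $- \frac{2245}{126} \approx -17.817$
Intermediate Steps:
$A{\left(v,E \right)} = E + v$
$R = 882$ ($R = \frac{\left(\left(-6 - 10\right) + 58\right)^{2}}{2} = \frac{\left(-16 + 58\right)^{2}}{2} = \frac{42^{2}}{2} = \frac{1}{2} \cdot 1764 = 882$)
$Q = -15715$
$\frac{Q}{R} = - \frac{15715}{882} = \left(-15715\right) \frac{1}{882} = - \frac{2245}{126}$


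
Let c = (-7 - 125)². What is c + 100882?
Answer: 118306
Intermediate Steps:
c = 17424 (c = (-132)² = 17424)
c + 100882 = 17424 + 100882 = 118306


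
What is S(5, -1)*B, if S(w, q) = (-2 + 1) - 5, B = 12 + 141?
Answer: -918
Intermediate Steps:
B = 153
S(w, q) = -6 (S(w, q) = -1 - 5 = -6)
S(5, -1)*B = -6*153 = -918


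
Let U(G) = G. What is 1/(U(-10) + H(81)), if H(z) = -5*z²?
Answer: -1/32815 ≈ -3.0474e-5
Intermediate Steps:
1/(U(-10) + H(81)) = 1/(-10 - 5*81²) = 1/(-10 - 5*6561) = 1/(-10 - 32805) = 1/(-32815) = -1/32815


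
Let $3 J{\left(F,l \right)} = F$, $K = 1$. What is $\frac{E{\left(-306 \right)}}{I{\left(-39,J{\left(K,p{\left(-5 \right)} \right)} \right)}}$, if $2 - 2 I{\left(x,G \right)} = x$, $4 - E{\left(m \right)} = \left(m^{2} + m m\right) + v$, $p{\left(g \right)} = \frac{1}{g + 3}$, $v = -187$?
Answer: $- \frac{374162}{41} \approx -9125.9$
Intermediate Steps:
$p{\left(g \right)} = \frac{1}{3 + g}$
$E{\left(m \right)} = 191 - 2 m^{2}$ ($E{\left(m \right)} = 4 - \left(\left(m^{2} + m m\right) - 187\right) = 4 - \left(\left(m^{2} + m^{2}\right) - 187\right) = 4 - \left(2 m^{2} - 187\right) = 4 - \left(-187 + 2 m^{2}\right) = 191 - 2 m^{2}$)
$J{\left(F,l \right)} = \frac{F}{3}$
$I{\left(x,G \right)} = 1 - \frac{x}{2}$
$\frac{E{\left(-306 \right)}}{I{\left(-39,J{\left(K,p{\left(-5 \right)} \right)} \right)}} = \frac{191 - 2 \left(-306\right)^{2}}{1 - - \frac{39}{2}} = \frac{191 - 187272}{1 + \frac{39}{2}} = \frac{191 - 187272}{\frac{41}{2}} = \left(-187081\right) \frac{2}{41} = - \frac{374162}{41}$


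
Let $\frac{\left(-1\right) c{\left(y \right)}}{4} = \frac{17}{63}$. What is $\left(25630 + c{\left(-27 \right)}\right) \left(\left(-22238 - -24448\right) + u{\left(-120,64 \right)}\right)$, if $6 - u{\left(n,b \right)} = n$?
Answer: $\frac{3771756992}{63} \approx 5.9869 \cdot 10^{7}$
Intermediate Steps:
$c{\left(y \right)} = - \frac{68}{63}$ ($c{\left(y \right)} = - 4 \cdot \frac{17}{63} = - 4 \cdot 17 \cdot \frac{1}{63} = \left(-4\right) \frac{17}{63} = - \frac{68}{63}$)
$u{\left(n,b \right)} = 6 - n$
$\left(25630 + c{\left(-27 \right)}\right) \left(\left(-22238 - -24448\right) + u{\left(-120,64 \right)}\right) = \left(25630 - \frac{68}{63}\right) \left(\left(-22238 - -24448\right) + \left(6 - -120\right)\right) = \frac{1614622 \left(\left(-22238 + 24448\right) + \left(6 + 120\right)\right)}{63} = \frac{1614622 \left(2210 + 126\right)}{63} = \frac{1614622}{63} \cdot 2336 = \frac{3771756992}{63}$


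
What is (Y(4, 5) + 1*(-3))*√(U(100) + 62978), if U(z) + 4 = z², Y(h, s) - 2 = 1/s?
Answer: -4*√72974/5 ≈ -216.11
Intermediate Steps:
Y(h, s) = 2 + 1/s
U(z) = -4 + z²
(Y(4, 5) + 1*(-3))*√(U(100) + 62978) = ((2 + 1/5) + 1*(-3))*√((-4 + 100²) + 62978) = ((2 + ⅕) - 3)*√((-4 + 10000) + 62978) = (11/5 - 3)*√(9996 + 62978) = -4*√72974/5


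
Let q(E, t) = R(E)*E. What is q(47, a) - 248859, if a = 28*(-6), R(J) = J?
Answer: -246650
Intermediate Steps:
a = -168
q(E, t) = E² (q(E, t) = E*E = E²)
q(47, a) - 248859 = 47² - 248859 = 2209 - 248859 = -246650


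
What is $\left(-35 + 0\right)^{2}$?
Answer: $1225$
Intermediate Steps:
$\left(-35 + 0\right)^{2} = \left(-35\right)^{2} = 1225$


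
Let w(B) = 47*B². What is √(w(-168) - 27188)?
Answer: 2*√324835 ≈ 1139.9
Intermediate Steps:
√(w(-168) - 27188) = √(47*(-168)² - 27188) = √(47*28224 - 27188) = √(1326528 - 27188) = √1299340 = 2*√324835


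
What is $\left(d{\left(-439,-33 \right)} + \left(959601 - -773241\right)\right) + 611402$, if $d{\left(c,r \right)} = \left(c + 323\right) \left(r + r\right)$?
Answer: $2351900$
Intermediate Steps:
$d{\left(c,r \right)} = 2 r \left(323 + c\right)$ ($d{\left(c,r \right)} = \left(323 + c\right) 2 r = 2 r \left(323 + c\right)$)
$\left(d{\left(-439,-33 \right)} + \left(959601 - -773241\right)\right) + 611402 = \left(2 \left(-33\right) \left(323 - 439\right) + \left(959601 - -773241\right)\right) + 611402 = \left(2 \left(-33\right) \left(-116\right) + \left(959601 + 773241\right)\right) + 611402 = \left(7656 + 1732842\right) + 611402 = 1740498 + 611402 = 2351900$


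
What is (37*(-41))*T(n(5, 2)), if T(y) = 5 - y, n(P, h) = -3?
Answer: -12136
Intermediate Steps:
(37*(-41))*T(n(5, 2)) = (37*(-41))*(5 - 1*(-3)) = -1517*(5 + 3) = -1517*8 = -12136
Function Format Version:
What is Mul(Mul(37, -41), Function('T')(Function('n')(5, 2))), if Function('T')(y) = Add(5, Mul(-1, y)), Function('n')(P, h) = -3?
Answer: -12136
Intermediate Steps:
Mul(Mul(37, -41), Function('T')(Function('n')(5, 2))) = Mul(Mul(37, -41), Add(5, Mul(-1, -3))) = Mul(-1517, Add(5, 3)) = Mul(-1517, 8) = -12136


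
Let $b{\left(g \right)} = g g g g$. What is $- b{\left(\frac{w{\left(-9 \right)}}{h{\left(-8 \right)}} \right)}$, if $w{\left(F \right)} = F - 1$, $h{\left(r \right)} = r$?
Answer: $- \frac{625}{256} \approx -2.4414$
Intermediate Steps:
$w{\left(F \right)} = -1 + F$
$b{\left(g \right)} = g^{4}$ ($b{\left(g \right)} = g^{2} g g = g^{3} g = g^{4}$)
$- b{\left(\frac{w{\left(-9 \right)}}{h{\left(-8 \right)}} \right)} = - \left(\frac{-1 - 9}{-8}\right)^{4} = - \left(\left(-10\right) \left(- \frac{1}{8}\right)\right)^{4} = - \left(\frac{5}{4}\right)^{4} = \left(-1\right) \frac{625}{256} = - \frac{625}{256}$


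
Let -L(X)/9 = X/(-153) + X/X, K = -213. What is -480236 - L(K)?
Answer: -8163646/17 ≈ -4.8021e+5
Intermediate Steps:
L(X) = -9 + X/17 (L(X) = -9*(X/(-153) + X/X) = -9*(X*(-1/153) + 1) = -9*(-X/153 + 1) = -9*(1 - X/153) = -9 + X/17)
-480236 - L(K) = -480236 - (-9 + (1/17)*(-213)) = -480236 - (-9 - 213/17) = -480236 - 1*(-366/17) = -480236 + 366/17 = -8163646/17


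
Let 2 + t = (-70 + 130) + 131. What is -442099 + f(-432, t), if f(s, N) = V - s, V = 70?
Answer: -441597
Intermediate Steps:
t = 189 (t = -2 + ((-70 + 130) + 131) = -2 + (60 + 131) = -2 + 191 = 189)
f(s, N) = 70 - s
-442099 + f(-432, t) = -442099 + (70 - 1*(-432)) = -442099 + (70 + 432) = -442099 + 502 = -441597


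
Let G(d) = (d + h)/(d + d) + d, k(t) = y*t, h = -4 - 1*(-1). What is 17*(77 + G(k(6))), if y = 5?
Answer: 36533/20 ≈ 1826.7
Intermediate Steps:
h = -3 (h = -4 + 1 = -3)
k(t) = 5*t
G(d) = d + (-3 + d)/(2*d) (G(d) = (d - 3)/(d + d) + d = (-3 + d)/((2*d)) + d = (-3 + d)*(1/(2*d)) + d = (-3 + d)/(2*d) + d = d + (-3 + d)/(2*d))
17*(77 + G(k(6))) = 17*(77 + (1/2 + 5*6 - 3/(2*(5*6)))) = 17*(77 + (1/2 + 30 - 3/2/30)) = 17*(77 + (1/2 + 30 - 3/2*1/30)) = 17*(77 + (1/2 + 30 - 1/20)) = 17*(77 + 609/20) = 17*(2149/20) = 36533/20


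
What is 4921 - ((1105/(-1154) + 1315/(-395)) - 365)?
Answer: 482294273/91166 ≈ 5290.3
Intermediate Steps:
4921 - ((1105/(-1154) + 1315/(-395)) - 365) = 4921 - ((1105*(-1/1154) + 1315*(-1/395)) - 365) = 4921 - ((-1105/1154 - 263/79) - 365) = 4921 - (-390797/91166 - 365) = 4921 - 1*(-33666387/91166) = 4921 + 33666387/91166 = 482294273/91166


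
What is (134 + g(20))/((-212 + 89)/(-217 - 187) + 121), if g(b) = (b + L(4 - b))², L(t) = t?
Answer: 60600/49007 ≈ 1.2366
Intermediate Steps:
g(b) = 16 (g(b) = (b + (4 - b))² = 4² = 16)
(134 + g(20))/((-212 + 89)/(-217 - 187) + 121) = (134 + 16)/((-212 + 89)/(-217 - 187) + 121) = 150/(-123/(-404) + 121) = 150/(-123*(-1/404) + 121) = 150/(123/404 + 121) = 150/(49007/404) = 150*(404/49007) = 60600/49007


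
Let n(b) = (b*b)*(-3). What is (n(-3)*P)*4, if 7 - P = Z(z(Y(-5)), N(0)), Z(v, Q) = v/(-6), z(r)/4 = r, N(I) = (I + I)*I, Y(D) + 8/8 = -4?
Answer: -396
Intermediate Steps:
Y(D) = -5 (Y(D) = -1 - 4 = -5)
N(I) = 2*I² (N(I) = (2*I)*I = 2*I²)
z(r) = 4*r
Z(v, Q) = -v/6 (Z(v, Q) = v*(-⅙) = -v/6)
P = 11/3 (P = 7 - (-1)*4*(-5)/6 = 7 - (-1)*(-20)/6 = 7 - 1*10/3 = 7 - 10/3 = 11/3 ≈ 3.6667)
n(b) = -3*b² (n(b) = b²*(-3) = -3*b²)
(n(-3)*P)*4 = (-3*(-3)²*(11/3))*4 = (-3*9*(11/3))*4 = -27*11/3*4 = -99*4 = -396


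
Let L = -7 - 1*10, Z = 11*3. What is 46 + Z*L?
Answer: -515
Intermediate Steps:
Z = 33
L = -17 (L = -7 - 10 = -17)
46 + Z*L = 46 + 33*(-17) = 46 - 561 = -515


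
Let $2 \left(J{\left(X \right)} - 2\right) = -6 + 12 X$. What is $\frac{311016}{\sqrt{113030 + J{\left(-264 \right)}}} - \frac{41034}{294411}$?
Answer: $- \frac{13678}{98137} + \frac{311016 \sqrt{111445}}{111445} \approx 931.51$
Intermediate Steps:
$J{\left(X \right)} = -1 + 6 X$ ($J{\left(X \right)} = 2 + \frac{-6 + 12 X}{2} = 2 + \left(-3 + 6 X\right) = -1 + 6 X$)
$\frac{311016}{\sqrt{113030 + J{\left(-264 \right)}}} - \frac{41034}{294411} = \frac{311016}{\sqrt{113030 + \left(-1 + 6 \left(-264\right)\right)}} - \frac{41034}{294411} = \frac{311016}{\sqrt{113030 - 1585}} - \frac{13678}{98137} = \frac{311016}{\sqrt{111445}} - \frac{13678}{98137} = 311016 \frac{\sqrt{111445}}{111445} - \frac{13678}{98137} = \frac{311016 \sqrt{111445}}{111445} - \frac{13678}{98137} = - \frac{13678}{98137} + \frac{311016 \sqrt{111445}}{111445}$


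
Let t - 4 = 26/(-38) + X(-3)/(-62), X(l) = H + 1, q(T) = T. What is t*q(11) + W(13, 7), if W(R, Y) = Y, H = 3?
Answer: 25188/589 ≈ 42.764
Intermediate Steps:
X(l) = 4 (X(l) = 3 + 1 = 4)
t = 1915/589 (t = 4 + (26/(-38) + 4/(-62)) = 4 + (26*(-1/38) + 4*(-1/62)) = 4 + (-13/19 - 2/31) = 4 - 441/589 = 1915/589 ≈ 3.2513)
t*q(11) + W(13, 7) = (1915/589)*11 + 7 = 21065/589 + 7 = 25188/589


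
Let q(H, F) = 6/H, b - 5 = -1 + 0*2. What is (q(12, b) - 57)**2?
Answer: 12769/4 ≈ 3192.3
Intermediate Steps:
b = 4 (b = 5 + (-1 + 0*2) = 5 + (-1 + 0) = 5 - 1 = 4)
(q(12, b) - 57)**2 = (6/12 - 57)**2 = (6*(1/12) - 57)**2 = (1/2 - 57)**2 = (-113/2)**2 = 12769/4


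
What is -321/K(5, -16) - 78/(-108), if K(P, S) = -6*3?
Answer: 167/9 ≈ 18.556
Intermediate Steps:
K(P, S) = -18
-321/K(5, -16) - 78/(-108) = -321/(-18) - 78/(-108) = -321*(-1/18) - 78*(-1/108) = 107/6 + 13/18 = 167/9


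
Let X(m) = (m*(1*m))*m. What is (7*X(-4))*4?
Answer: -1792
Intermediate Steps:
X(m) = m³ (X(m) = (m*m)*m = m²*m = m³)
(7*X(-4))*4 = (7*(-4)³)*4 = (7*(-64))*4 = -448*4 = -1792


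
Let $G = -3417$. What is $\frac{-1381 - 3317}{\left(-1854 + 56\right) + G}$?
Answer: $\frac{4698}{5215} \approx 0.90086$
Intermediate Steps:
$\frac{-1381 - 3317}{\left(-1854 + 56\right) + G} = \frac{-1381 - 3317}{\left(-1854 + 56\right) - 3417} = - \frac{4698}{-1798 - 3417} = - \frac{4698}{-5215} = \left(-4698\right) \left(- \frac{1}{5215}\right) = \frac{4698}{5215}$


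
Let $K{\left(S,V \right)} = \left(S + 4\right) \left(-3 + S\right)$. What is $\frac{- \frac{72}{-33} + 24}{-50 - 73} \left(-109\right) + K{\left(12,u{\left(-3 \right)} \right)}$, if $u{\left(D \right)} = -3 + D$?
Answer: $\frac{75408}{451} \approx 167.2$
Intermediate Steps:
$K{\left(S,V \right)} = \left(-3 + S\right) \left(4 + S\right)$ ($K{\left(S,V \right)} = \left(4 + S\right) \left(-3 + S\right) = \left(-3 + S\right) \left(4 + S\right)$)
$\frac{- \frac{72}{-33} + 24}{-50 - 73} \left(-109\right) + K{\left(12,u{\left(-3 \right)} \right)} = \frac{- \frac{72}{-33} + 24}{-50 - 73} \left(-109\right) + \left(-12 + 12 + 12^{2}\right) = \frac{\left(-72\right) \left(- \frac{1}{33}\right) + 24}{-123} \left(-109\right) + \left(-12 + 12 + 144\right) = \left(\frac{24}{11} + 24\right) \left(- \frac{1}{123}\right) \left(-109\right) + 144 = \frac{288}{11} \left(- \frac{1}{123}\right) \left(-109\right) + 144 = \left(- \frac{96}{451}\right) \left(-109\right) + 144 = \frac{10464}{451} + 144 = \frac{75408}{451}$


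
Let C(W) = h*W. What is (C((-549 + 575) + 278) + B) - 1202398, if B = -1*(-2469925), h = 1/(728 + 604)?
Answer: 422086567/333 ≈ 1.2675e+6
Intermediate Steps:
h = 1/1332 ≈ 0.00075075
C(W) = W/1332
B = 2469925
(C((-549 + 575) + 278) + B) - 1202398 = (((-549 + 575) + 278)/1332 + 2469925) - 1202398 = ((26 + 278)/1332 + 2469925) - 1202398 = ((1/1332)*304 + 2469925) - 1202398 = (76/333 + 2469925) - 1202398 = 822485101/333 - 1202398 = 422086567/333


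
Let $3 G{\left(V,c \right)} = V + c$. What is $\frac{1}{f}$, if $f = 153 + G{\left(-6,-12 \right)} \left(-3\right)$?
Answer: $\frac{1}{171} \approx 0.005848$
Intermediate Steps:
$G{\left(V,c \right)} = \frac{V}{3} + \frac{c}{3}$ ($G{\left(V,c \right)} = \frac{V + c}{3} = \frac{V}{3} + \frac{c}{3}$)
$f = 171$ ($f = 153 + \left(\frac{1}{3} \left(-6\right) + \frac{1}{3} \left(-12\right)\right) \left(-3\right) = 153 + \left(-2 - 4\right) \left(-3\right) = 153 - -18 = 153 + 18 = 171$)
$\frac{1}{f} = \frac{1}{171}$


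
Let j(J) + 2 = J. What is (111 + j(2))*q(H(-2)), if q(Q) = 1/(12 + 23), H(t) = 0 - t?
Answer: 111/35 ≈ 3.1714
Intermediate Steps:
H(t) = -t
j(J) = -2 + J
q(Q) = 1/35
(111 + j(2))*q(H(-2)) = (111 + (-2 + 2))*(1/35) = (111 + 0)*(1/35) = 111*(1/35) = 111/35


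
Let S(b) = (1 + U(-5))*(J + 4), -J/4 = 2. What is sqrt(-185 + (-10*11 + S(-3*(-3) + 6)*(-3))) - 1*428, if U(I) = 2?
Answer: -428 + I*sqrt(259) ≈ -428.0 + 16.093*I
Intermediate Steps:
J = -8 (J = -4*2 = -8)
S(b) = -12 (S(b) = (1 + 2)*(-8 + 4) = 3*(-4) = -12)
sqrt(-185 + (-10*11 + S(-3*(-3) + 6)*(-3))) - 1*428 = sqrt(-185 + (-10*11 - 12*(-3))) - 1*428 = sqrt(-185 + (-110 + 36)) - 428 = sqrt(-185 - 74) - 428 = sqrt(-259) - 428 = I*sqrt(259) - 428 = -428 + I*sqrt(259)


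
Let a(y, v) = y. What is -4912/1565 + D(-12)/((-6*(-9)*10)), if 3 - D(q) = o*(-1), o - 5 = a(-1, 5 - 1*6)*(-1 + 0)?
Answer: -58631/18780 ≈ -3.1220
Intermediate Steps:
o = 6 (o = 5 - (-1 + 0) = 5 - 1*(-1) = 5 + 1 = 6)
D(q) = 9 (D(q) = 3 - 6*(-1) = 3 - 1*(-6) = 3 + 6 = 9)
-4912/1565 + D(-12)/((-6*(-9)*10)) = -4912/1565 + 9/((-6*(-9)*10)) = -4912*1/1565 + 9/((54*10)) = -4912/1565 + 9/540 = -4912/1565 + 9*(1/540) = -4912/1565 + 1/60 = -58631/18780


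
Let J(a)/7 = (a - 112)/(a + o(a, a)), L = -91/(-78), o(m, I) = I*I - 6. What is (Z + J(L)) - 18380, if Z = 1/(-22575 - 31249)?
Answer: -24431467161/1345600 ≈ -18157.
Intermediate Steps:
o(m, I) = -6 + I**2 (o(m, I) = I**2 - 6 = -6 + I**2)
Z = -1/53824 (Z = 1/(-53824) = -1/53824 ≈ -1.8579e-5)
L = 7/6 (L = -91*(-1/78) = 7/6 ≈ 1.1667)
J(a) = 7*(-112 + a)/(-6 + a + a**2) (J(a) = 7*((a - 112)/(a + (-6 + a**2))) = 7*((-112 + a)/(-6 + a + a**2)) = 7*(-112 + a)/(-6 + a + a**2))
(Z + J(L)) - 18380 = (-1/53824 + 7*(-112 + 7/6)/(-6 + 7/6 + (7/6)**2)) - 18380 = (-1/53824 + 7*(-665/6)/(-6 + 7/6 + 49/36)) - 18380 = (-1/53824 + 7*(-665/6)/(-125/36)) - 18380 = (-1/53824 + 7*(-36/125)*(-665/6)) - 18380 = (-1/53824 + 5586/25) - 18380 = 300660839/1345600 - 18380 = -24431467161/1345600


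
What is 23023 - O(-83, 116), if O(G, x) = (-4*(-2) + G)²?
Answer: 17398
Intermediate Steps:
O(G, x) = (8 + G)²
23023 - O(-83, 116) = 23023 - (8 - 83)² = 23023 - 1*(-75)² = 23023 - 1*5625 = 23023 - 5625 = 17398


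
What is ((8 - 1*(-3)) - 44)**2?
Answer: 1089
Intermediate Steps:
((8 - 1*(-3)) - 44)**2 = ((8 + 3) - 44)**2 = (11 - 44)**2 = (-33)**2 = 1089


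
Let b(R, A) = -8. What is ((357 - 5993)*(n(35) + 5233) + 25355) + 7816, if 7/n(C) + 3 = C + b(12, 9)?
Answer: -176769965/6 ≈ -2.9462e+7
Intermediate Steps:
n(C) = 7/(-11 + C) (n(C) = 7/(-3 + (C - 8)) = 7/(-3 + (-8 + C)) = 7/(-11 + C))
((357 - 5993)*(n(35) + 5233) + 25355) + 7816 = ((357 - 5993)*(7/(-11 + 35) + 5233) + 25355) + 7816 = (-5636*(7/24 + 5233) + 25355) + 7816 = (-5636*125599/24 + 25355) + 7816 = (-176968991/6 + 25355) + 7816 = -176816861/6 + 7816 = -176769965/6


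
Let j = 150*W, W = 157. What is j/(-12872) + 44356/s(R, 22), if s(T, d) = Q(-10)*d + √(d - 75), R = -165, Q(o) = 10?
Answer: 62234013445/311843508 - 44356*I*√53/48453 ≈ 199.57 - 6.6645*I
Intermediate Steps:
j = 23550 (j = 150*157 = 23550)
s(T, d) = √(-75 + d) + 10*d (s(T, d) = 10*d + √(d - 75) = 10*d + √(-75 + d) = √(-75 + d) + 10*d)
j/(-12872) + 44356/s(R, 22) = 23550/(-12872) + 44356/(√(-75 + 22) + 10*22) = 23550*(-1/12872) + 44356/(√(-53) + 220) = -11775/6436 + 44356/(I*√53 + 220) = -11775/6436 + 44356/(220 + I*√53)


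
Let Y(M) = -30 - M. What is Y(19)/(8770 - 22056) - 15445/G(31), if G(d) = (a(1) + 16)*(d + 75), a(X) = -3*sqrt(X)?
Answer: -563557/50297 ≈ -11.205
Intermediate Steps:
G(d) = 975 + 13*d (G(d) = (-3*sqrt(1) + 16)*(d + 75) = (-3*1 + 16)*(75 + d) = (-3 + 16)*(75 + d) = 13*(75 + d) = 975 + 13*d)
Y(19)/(8770 - 22056) - 15445/G(31) = (-30 - 1*19)/(8770 - 22056) - 15445/(975 + 13*31) = (-30 - 19)/(-13286) - 15445/(975 + 403) = -49*(-1/13286) - 15445/1378 = 7/1898 - 15445*1/1378 = 7/1898 - 15445/1378 = -563557/50297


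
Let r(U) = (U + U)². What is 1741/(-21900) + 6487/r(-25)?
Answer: 344282/136875 ≈ 2.5153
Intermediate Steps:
r(U) = 4*U² (r(U) = (2*U)² = 4*U²)
1741/(-21900) + 6487/r(-25) = 1741/(-21900) + 6487/((4*(-25)²)) = 1741*(-1/21900) + 6487/((4*625)) = -1741/21900 + 6487/2500 = 344282/136875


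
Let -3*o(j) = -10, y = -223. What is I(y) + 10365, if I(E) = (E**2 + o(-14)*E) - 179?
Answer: 177515/3 ≈ 59172.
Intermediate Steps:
o(j) = 10/3 (o(j) = -1/3*(-10) = 10/3)
I(E) = -179 + E**2 + 10*E/3 (I(E) = (E**2 + 10*E/3) - 179 = -179 + E**2 + 10*E/3)
I(y) + 10365 = (-179 + (-223)**2 + (10/3)*(-223)) + 10365 = (-179 + 49729 - 2230/3) + 10365 = 146420/3 + 10365 = 177515/3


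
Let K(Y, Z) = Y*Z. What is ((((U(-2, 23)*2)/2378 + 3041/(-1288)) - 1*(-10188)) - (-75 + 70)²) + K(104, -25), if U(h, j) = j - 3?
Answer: 11578630227/1531432 ≈ 7560.7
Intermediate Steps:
U(h, j) = -3 + j
((((U(-2, 23)*2)/2378 + 3041/(-1288)) - 1*(-10188)) - (-75 + 70)²) + K(104, -25) = (((((-3 + 23)*2)/2378 + 3041/(-1288)) - 1*(-10188)) - (-75 + 70)²) + 104*(-25) = ((((20*2)*(1/2378) + 3041*(-1/1288)) + 10188) - 1*(-5)²) - 2600 = (((40*(1/2378) - 3041/1288) + 10188) - 1*25) - 2600 = (((20/1189 - 3041/1288) + 10188) - 25) - 2600 = ((-3589989/1531432 + 10188) - 25) - 2600 = (15598639227/1531432 - 25) - 2600 = 15560353427/1531432 - 2600 = 11578630227/1531432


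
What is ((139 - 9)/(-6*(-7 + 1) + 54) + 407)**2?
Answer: 13512976/81 ≈ 1.6683e+5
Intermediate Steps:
((139 - 9)/(-6*(-7 + 1) + 54) + 407)**2 = (130/(-6*(-6) + 54) + 407)**2 = (130/(36 + 54) + 407)**2 = (130/90 + 407)**2 = (130*(1/90) + 407)**2 = (13/9 + 407)**2 = (3676/9)**2 = 13512976/81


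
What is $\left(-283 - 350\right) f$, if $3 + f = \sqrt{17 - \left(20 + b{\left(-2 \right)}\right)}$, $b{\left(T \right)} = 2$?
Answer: $1899 - 633 i \sqrt{5} \approx 1899.0 - 1415.4 i$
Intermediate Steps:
$f = -3 + i \sqrt{5}$ ($f = -3 + \sqrt{17 - 22} = -3 + \sqrt{-5} = -3 + i \sqrt{5} \approx -3.0 + 2.2361 i$)
$\left(-283 - 350\right) f = \left(-283 - 350\right) \left(-3 + i \sqrt{5}\right) = - 633 \left(-3 + i \sqrt{5}\right) = 1899 - 633 i \sqrt{5}$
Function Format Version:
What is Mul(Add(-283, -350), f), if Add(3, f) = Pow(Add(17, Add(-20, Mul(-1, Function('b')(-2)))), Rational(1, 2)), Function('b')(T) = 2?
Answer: Add(1899, Mul(-633, I, Pow(5, Rational(1, 2)))) ≈ Add(1899.0, Mul(-1415.4, I))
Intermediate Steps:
f = Add(-3, Mul(I, Pow(5, Rational(1, 2)))) (f = Add(-3, Pow(Add(17, Add(-20, Mul(-1, 2))), Rational(1, 2))) = Add(-3, Pow(Add(17, Add(-20, -2)), Rational(1, 2))) = Add(-3, Pow(Add(17, -22), Rational(1, 2))) = Add(-3, Pow(-5, Rational(1, 2))) = Add(-3, Mul(I, Pow(5, Rational(1, 2)))) ≈ Add(-3.0000, Mul(2.2361, I)))
Mul(Add(-283, -350), f) = Mul(Add(-283, -350), Add(-3, Mul(I, Pow(5, Rational(1, 2))))) = Mul(-633, Add(-3, Mul(I, Pow(5, Rational(1, 2))))) = Add(1899, Mul(-633, I, Pow(5, Rational(1, 2))))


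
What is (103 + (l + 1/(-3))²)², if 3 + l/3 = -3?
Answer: 15618304/81 ≈ 1.9282e+5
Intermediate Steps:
l = -18 (l = -9 + 3*(-3) = -9 - 9 = -18)
(103 + (l + 1/(-3))²)² = (103 + (-18 + 1/(-3))²)² = (103 + (-18 - ⅓)²)² = (103 + (-55/3)²)² = (103 + 3025/9)² = (3952/9)² = 15618304/81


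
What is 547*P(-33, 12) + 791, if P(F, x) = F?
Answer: -17260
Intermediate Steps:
547*P(-33, 12) + 791 = 547*(-33) + 791 = -18051 + 791 = -17260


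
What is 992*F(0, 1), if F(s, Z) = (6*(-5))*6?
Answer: -178560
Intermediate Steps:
F(s, Z) = -180 (F(s, Z) = -30*6 = -180)
992*F(0, 1) = 992*(-180) = -178560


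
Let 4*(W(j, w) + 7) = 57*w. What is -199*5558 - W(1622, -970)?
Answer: -2184425/2 ≈ -1.0922e+6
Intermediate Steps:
W(j, w) = -7 + 57*w/4 (W(j, w) = -7 + (57*w)/4 = -7 + 57*w/4)
-199*5558 - W(1622, -970) = -199*5558 - (-7 + (57/4)*(-970)) = -1106042 - (-7 - 27645/2) = -1106042 - 1*(-27659/2) = -1106042 + 27659/2 = -2184425/2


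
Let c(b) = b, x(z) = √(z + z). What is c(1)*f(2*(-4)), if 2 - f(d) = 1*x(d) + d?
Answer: 10 - 4*I ≈ 10.0 - 4.0*I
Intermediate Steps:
x(z) = √2*√z (x(z) = √(2*z) = √2*√z)
f(d) = 2 - d - √2*√d (f(d) = 2 - (1*(√2*√d) + d) = 2 - (√2*√d + d) = 2 - (d + √2*√d) = 2 + (-d - √2*√d) = 2 - d - √2*√d)
c(1)*f(2*(-4)) = 1*(2 - 2*(-4) - √2*√(2*(-4))) = 1*(2 - 1*(-8) - √2*√(-8)) = 1*(2 + 8 - √2*2*I*√2) = 1*(2 + 8 - 4*I) = 1*(10 - 4*I) = 10 - 4*I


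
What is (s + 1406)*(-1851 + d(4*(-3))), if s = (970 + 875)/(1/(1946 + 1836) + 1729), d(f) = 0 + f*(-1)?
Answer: -5640165715632/2179693 ≈ -2.5876e+6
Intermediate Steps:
d(f) = -f (d(f) = 0 - f = -f)
s = 2325930/2179693 (s = 1845/(1/3782 + 1729) = 1845/(6539079/3782) = 1845*(3782/6539079) = 2325930/2179693 ≈ 1.0671)
(s + 1406)*(-1851 + d(4*(-3))) = (2325930/2179693 + 1406)*(-1851 - 4*(-3)) = 3066974288*(-1851 - 1*(-12))/2179693 = 3066974288*(-1851 + 12)/2179693 = (3066974288/2179693)*(-1839) = -5640165715632/2179693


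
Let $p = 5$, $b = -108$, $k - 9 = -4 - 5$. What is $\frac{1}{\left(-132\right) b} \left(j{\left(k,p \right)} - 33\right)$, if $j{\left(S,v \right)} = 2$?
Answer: $- \frac{31}{14256} \approx -0.0021745$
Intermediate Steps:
$k = 0$ ($k = 9 - 9 = 0$)
$\frac{1}{\left(-132\right) b} \left(j{\left(k,p \right)} - 33\right) = \frac{1}{\left(-132\right) \left(-108\right)} \left(2 - 33\right) = \left(- \frac{1}{132}\right) \left(- \frac{1}{108}\right) \left(-31\right) = \frac{1}{14256} \left(-31\right) = - \frac{31}{14256}$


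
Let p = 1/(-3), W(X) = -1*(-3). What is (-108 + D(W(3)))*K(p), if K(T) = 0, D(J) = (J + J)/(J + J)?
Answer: 0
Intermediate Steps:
W(X) = 3
D(J) = 1 (D(J) = (2*J)/((2*J)) = (2*J)*(1/(2*J)) = 1)
p = -⅓ ≈ -0.33333
(-108 + D(W(3)))*K(p) = (-108 + 1)*0 = -107*0 = 0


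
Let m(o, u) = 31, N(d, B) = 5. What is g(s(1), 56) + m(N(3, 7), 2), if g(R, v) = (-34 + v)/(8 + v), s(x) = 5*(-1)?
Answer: 1003/32 ≈ 31.344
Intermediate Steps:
s(x) = -5
g(R, v) = (-34 + v)/(8 + v)
g(s(1), 56) + m(N(3, 7), 2) = (-34 + 56)/(8 + 56) + 31 = 22/64 + 31 = (1/64)*22 + 31 = 11/32 + 31 = 1003/32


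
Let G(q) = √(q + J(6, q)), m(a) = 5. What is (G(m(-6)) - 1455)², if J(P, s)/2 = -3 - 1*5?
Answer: (1455 - I*√11)² ≈ 2.117e+6 - 9652.0*I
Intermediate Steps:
J(P, s) = -16 (J(P, s) = 2*(-3 - 1*5) = 2*(-3 - 5) = 2*(-8) = -16)
G(q) = √(-16 + q) (G(q) = √(q - 16) = √(-16 + q))
(G(m(-6)) - 1455)² = (√(-16 + 5) - 1455)² = (√(-11) - 1455)² = (I*√11 - 1455)² = (-1455 + I*√11)²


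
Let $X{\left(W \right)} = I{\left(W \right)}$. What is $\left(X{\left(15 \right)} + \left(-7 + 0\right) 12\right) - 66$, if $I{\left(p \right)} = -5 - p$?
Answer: $-170$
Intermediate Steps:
$X{\left(W \right)} = -5 - W$
$\left(X{\left(15 \right)} + \left(-7 + 0\right) 12\right) - 66 = \left(\left(-5 - 15\right) + \left(-7 + 0\right) 12\right) - 66 = \left(\left(-5 - 15\right) - 84\right) - 66 = \left(-20 - 84\right) - 66 = -104 - 66 = -170$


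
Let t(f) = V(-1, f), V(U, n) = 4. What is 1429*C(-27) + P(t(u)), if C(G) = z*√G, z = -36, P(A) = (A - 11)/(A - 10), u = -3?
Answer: 7/6 - 154332*I*√3 ≈ 1.1667 - 2.6731e+5*I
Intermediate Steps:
t(f) = 4
P(A) = (-11 + A)/(-10 + A)
C(G) = -36*√G
1429*C(-27) + P(t(u)) = 1429*(-108*I*√3) + (-11 + 4)/(-10 + 4) = 1429*(-108*I*√3) - 7/(-6) = 1429*(-108*I*√3) - ⅙*(-7) = -154332*I*√3 + 7/6 = 7/6 - 154332*I*√3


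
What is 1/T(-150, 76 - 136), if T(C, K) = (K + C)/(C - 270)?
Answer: 2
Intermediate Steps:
T(C, K) = (C + K)/(-270 + C)
1/T(-150, 76 - 136) = 1/((-150 + (76 - 136))/(-270 - 150)) = 1/((-150 - 60)/(-420)) = 1/(-1/420*(-210)) = 1/(½) = 2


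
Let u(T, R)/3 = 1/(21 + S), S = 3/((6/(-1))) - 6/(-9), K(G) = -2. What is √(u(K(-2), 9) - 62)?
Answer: 4*I*√62357/127 ≈ 7.865*I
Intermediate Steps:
S = ⅙ (S = 3/((6*(-1))) - 6*(-⅑) = 3/(-6) + ⅔ = 3*(-⅙) + ⅔ = -½ + ⅔ = ⅙ ≈ 0.16667)
u(T, R) = 18/127 (u(T, R) = 3/(21 + ⅙) = 3/(127/6) = 3*(6/127) = 18/127)
√(u(K(-2), 9) - 62) = √(18/127 - 62) = √(-7856/127) = 4*I*√62357/127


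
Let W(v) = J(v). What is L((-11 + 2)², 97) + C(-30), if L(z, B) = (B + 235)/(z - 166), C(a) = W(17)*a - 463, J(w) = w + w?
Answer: -126387/85 ≈ -1486.9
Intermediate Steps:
J(w) = 2*w
W(v) = 2*v
C(a) = -463 + 34*a (C(a) = (2*17)*a - 463 = 34*a - 463 = -463 + 34*a)
L(z, B) = (235 + B)/(-166 + z)
L((-11 + 2)², 97) + C(-30) = (235 + 97)/(-166 + (-11 + 2)²) + (-463 + 34*(-30)) = 332/(-166 + (-9)²) + (-463 - 1020) = 332/(-166 + 81) - 1483 = 332/(-85) - 1483 = -1/85*332 - 1483 = -332/85 - 1483 = -126387/85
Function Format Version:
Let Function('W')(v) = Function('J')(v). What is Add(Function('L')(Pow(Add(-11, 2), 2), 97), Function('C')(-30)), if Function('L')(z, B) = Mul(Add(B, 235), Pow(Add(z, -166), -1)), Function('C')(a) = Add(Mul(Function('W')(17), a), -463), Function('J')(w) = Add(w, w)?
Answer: Rational(-126387, 85) ≈ -1486.9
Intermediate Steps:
Function('J')(w) = Mul(2, w)
Function('W')(v) = Mul(2, v)
Function('C')(a) = Add(-463, Mul(34, a)) (Function('C')(a) = Add(Mul(Mul(2, 17), a), -463) = Add(Mul(34, a), -463) = Add(-463, Mul(34, a)))
Function('L')(z, B) = Mul(Pow(Add(-166, z), -1), Add(235, B)) (Function('L')(z, B) = Mul(Add(235, B), Pow(Add(-166, z), -1)) = Mul(Pow(Add(-166, z), -1), Add(235, B)))
Add(Function('L')(Pow(Add(-11, 2), 2), 97), Function('C')(-30)) = Add(Mul(Pow(Add(-166, Pow(Add(-11, 2), 2)), -1), Add(235, 97)), Add(-463, Mul(34, -30))) = Add(Mul(Pow(Add(-166, Pow(-9, 2)), -1), 332), Add(-463, -1020)) = Add(Mul(Pow(Add(-166, 81), -1), 332), -1483) = Add(Mul(Pow(-85, -1), 332), -1483) = Add(Mul(Rational(-1, 85), 332), -1483) = Add(Rational(-332, 85), -1483) = Rational(-126387, 85)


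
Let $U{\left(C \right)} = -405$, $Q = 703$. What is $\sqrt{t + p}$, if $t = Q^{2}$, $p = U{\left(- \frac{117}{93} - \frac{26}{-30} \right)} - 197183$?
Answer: $\sqrt{296621} \approx 544.63$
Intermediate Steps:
$p = -197588$ ($p = -405 - 197183 = -197588$)
$t = 494209$ ($t = 703^{2} = 494209$)
$\sqrt{t + p} = \sqrt{494209 - 197588} = \sqrt{296621}$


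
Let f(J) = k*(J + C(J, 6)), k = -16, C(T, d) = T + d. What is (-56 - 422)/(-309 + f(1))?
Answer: 478/437 ≈ 1.0938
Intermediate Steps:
f(J) = -96 - 32*J (f(J) = -16*(J + (J + 6)) = -16*(J + (6 + J)) = -16*(6 + 2*J) = -96 - 32*J)
(-56 - 422)/(-309 + f(1)) = (-56 - 422)/(-309 + (-96 - 32*1)) = -478/(-309 + (-96 - 32)) = -478/(-309 - 128) = -478/(-437) = -478*(-1/437) = 478/437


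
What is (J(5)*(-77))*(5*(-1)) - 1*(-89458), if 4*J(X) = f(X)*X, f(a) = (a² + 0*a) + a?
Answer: 207791/2 ≈ 1.0390e+5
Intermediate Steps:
f(a) = a + a² (f(a) = (a² + 0) + a = a² + a = a + a²)
J(X) = X²*(1 + X)/4 (J(X) = ((X*(1 + X))*X)/4 = (X²*(1 + X))/4 = X²*(1 + X)/4)
(J(5)*(-77))*(5*(-1)) - 1*(-89458) = (((¼)*5²*(1 + 5))*(-77))*(5*(-1)) - 1*(-89458) = (((¼)*25*6)*(-77))*(-5) + 89458 = ((75/2)*(-77))*(-5) + 89458 = -5775/2*(-5) + 89458 = 28875/2 + 89458 = 207791/2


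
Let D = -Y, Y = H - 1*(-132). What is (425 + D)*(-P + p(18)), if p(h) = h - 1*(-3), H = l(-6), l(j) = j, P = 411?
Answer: -116610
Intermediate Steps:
H = -6
p(h) = 3 + h (p(h) = h + 3 = 3 + h)
Y = 126 (Y = -6 - 1*(-132) = -6 + 132 = 126)
D = -126 (D = -1*126 = -126)
(425 + D)*(-P + p(18)) = (425 - 126)*(-1*411 + (3 + 18)) = 299*(-411 + 21) = 299*(-390) = -116610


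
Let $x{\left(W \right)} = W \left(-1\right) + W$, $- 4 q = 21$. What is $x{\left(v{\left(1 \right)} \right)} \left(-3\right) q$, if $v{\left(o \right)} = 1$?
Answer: $0$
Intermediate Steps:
$q = - \frac{21}{4}$ ($q = \left(- \frac{1}{4}\right) 21 = - \frac{21}{4} \approx -5.25$)
$x{\left(W \right)} = 0$ ($x{\left(W \right)} = - W + W = 0$)
$x{\left(v{\left(1 \right)} \right)} \left(-3\right) q = 0 \left(-3\right) \left(- \frac{21}{4}\right) = 0 \left(- \frac{21}{4}\right) = 0$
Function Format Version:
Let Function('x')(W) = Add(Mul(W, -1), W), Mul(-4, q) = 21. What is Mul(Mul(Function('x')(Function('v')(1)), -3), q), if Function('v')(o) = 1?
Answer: 0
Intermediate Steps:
q = Rational(-21, 4) (q = Mul(Rational(-1, 4), 21) = Rational(-21, 4) ≈ -5.2500)
Function('x')(W) = 0 (Function('x')(W) = Add(Mul(-1, W), W) = 0)
Mul(Mul(Function('x')(Function('v')(1)), -3), q) = Mul(Mul(0, -3), Rational(-21, 4)) = Mul(0, Rational(-21, 4)) = 0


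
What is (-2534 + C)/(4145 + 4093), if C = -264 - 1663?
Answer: -1487/2746 ≈ -0.54152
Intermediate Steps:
C = -1927
(-2534 + C)/(4145 + 4093) = (-2534 - 1927)/(4145 + 4093) = -4461/8238 = -4461*1/8238 = -1487/2746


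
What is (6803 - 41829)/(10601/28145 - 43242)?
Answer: 985806770/1217035489 ≈ 0.81001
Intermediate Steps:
(6803 - 41829)/(10601/28145 - 43242) = -35026/(10601*(1/28145) - 43242) = -35026/(10601/28145 - 43242) = -35026/(-1217035489/28145) = -35026*(-28145/1217035489) = 985806770/1217035489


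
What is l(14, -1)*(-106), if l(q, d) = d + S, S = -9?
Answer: 1060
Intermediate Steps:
l(q, d) = -9 + d (l(q, d) = d - 9 = -9 + d)
l(14, -1)*(-106) = (-9 - 1)*(-106) = -10*(-106) = 1060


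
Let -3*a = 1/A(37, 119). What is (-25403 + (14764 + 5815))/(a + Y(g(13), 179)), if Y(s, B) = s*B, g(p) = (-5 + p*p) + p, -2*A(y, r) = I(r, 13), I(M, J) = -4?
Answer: -28944/190097 ≈ -0.15226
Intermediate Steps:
A(y, r) = 2 (A(y, r) = -1/2*(-4) = 2)
g(p) = -5 + p + p**2 (g(p) = (-5 + p**2) + p = -5 + p + p**2)
a = -1/6 (a = -1/3/2 = -1/3*1/2 = -1/6 ≈ -0.16667)
Y(s, B) = B*s
(-25403 + (14764 + 5815))/(a + Y(g(13), 179)) = (-25403 + (14764 + 5815))/(-1/6 + 179*(-5 + 13 + 13**2)) = (-25403 + 20579)/(-1/6 + 179*(-5 + 13 + 169)) = -4824/(-1/6 + 179*177) = -4824/(-1/6 + 31683) = -4824/190097/6 = -4824*6/190097 = -28944/190097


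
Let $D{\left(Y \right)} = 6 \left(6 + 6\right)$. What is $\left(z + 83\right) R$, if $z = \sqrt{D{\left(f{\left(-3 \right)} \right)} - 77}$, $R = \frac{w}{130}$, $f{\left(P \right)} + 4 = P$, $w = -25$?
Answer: $- \frac{415}{26} - \frac{5 i \sqrt{5}}{26} \approx -15.962 - 0.43001 i$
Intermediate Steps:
$f{\left(P \right)} = -4 + P$
$D{\left(Y \right)} = 72$ ($D{\left(Y \right)} = 6 \cdot 12 = 72$)
$R = - \frac{5}{26}$ ($R = - \frac{25}{130} = \left(-25\right) \frac{1}{130} = - \frac{5}{26} \approx -0.19231$)
$z = i \sqrt{5}$ ($z = \sqrt{72 - 77} = \sqrt{-5} = i \sqrt{5} \approx 2.2361 i$)
$\left(z + 83\right) R = \left(i \sqrt{5} + 83\right) \left(- \frac{5}{26}\right) = \left(83 + i \sqrt{5}\right) \left(- \frac{5}{26}\right) = - \frac{415}{26} - \frac{5 i \sqrt{5}}{26}$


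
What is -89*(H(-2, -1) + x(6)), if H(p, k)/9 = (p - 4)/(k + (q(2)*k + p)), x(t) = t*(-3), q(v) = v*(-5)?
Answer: 16020/7 ≈ 2288.6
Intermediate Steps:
q(v) = -5*v
x(t) = -3*t
H(p, k) = 9*(-4 + p)/(p - 9*k) (H(p, k) = 9*((p - 4)/(k + ((-5*2)*k + p))) = 9*((-4 + p)/(k + (-10*k + p))) = 9*((-4 + p)/(k + (p - 10*k))) = 9*((-4 + p)/(p - 9*k)) = 9*(-4 + p)/(p - 9*k))
-89*(H(-2, -1) + x(6)) = -89*(9*(4 - 1*(-2))/(-1*(-2) + 9*(-1)) - 3*6) = -89*(9*(4 + 2)/(2 - 9) - 18) = -89*(9*6/(-7) - 18) = -89*(9*(-⅐)*6 - 18) = -89*(-54/7 - 18) = -89*(-180/7) = 16020/7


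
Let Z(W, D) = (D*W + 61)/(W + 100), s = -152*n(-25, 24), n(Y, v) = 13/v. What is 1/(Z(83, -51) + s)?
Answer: -61/6413 ≈ -0.0095119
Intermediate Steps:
s = -247/3 (s = -1976/24 = -152*13/24 = -247/3 ≈ -82.333)
Z(W, D) = (61 + D*W)/(100 + W)
1/(Z(83, -51) + s) = 1/((61 - 51*83)/(100 + 83) - 247/3) = 1/((61 - 4233)/183 - 247/3) = 1/((1/183)*(-4172) - 247/3) = 1/(-4172/183 - 247/3) = 1/(-6413/61) = -61/6413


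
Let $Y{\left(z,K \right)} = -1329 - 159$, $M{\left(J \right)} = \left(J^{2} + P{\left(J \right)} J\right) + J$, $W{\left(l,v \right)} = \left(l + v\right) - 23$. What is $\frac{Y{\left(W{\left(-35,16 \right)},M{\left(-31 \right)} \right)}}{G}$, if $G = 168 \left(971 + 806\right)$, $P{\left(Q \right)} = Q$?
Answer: $- \frac{62}{12439} \approx -0.0049843$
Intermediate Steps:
$W{\left(l,v \right)} = -23 + l + v$
$M{\left(J \right)} = J + 2 J^{2}$ ($M{\left(J \right)} = \left(J^{2} + J J\right) + J = \left(J^{2} + J^{2}\right) + J = 2 J^{2} + J = J + 2 J^{2}$)
$Y{\left(z,K \right)} = -1488$
$G = 298536$ ($G = 168 \cdot 1777 = 298536$)
$\frac{Y{\left(W{\left(-35,16 \right)},M{\left(-31 \right)} \right)}}{G} = - \frac{1488}{298536} = \left(-1488\right) \frac{1}{298536} = - \frac{62}{12439}$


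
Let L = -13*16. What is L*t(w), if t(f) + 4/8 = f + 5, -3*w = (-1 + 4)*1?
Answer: -728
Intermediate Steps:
w = -1 (w = -(-1 + 4)/3 = -1 ≈ -1.0000)
t(f) = 9/2 + f (t(f) = -½ + (f + 5) = -½ + (5 + f) = 9/2 + f)
L = -208
L*t(w) = -208*(9/2 - 1) = -208*7/2 = -728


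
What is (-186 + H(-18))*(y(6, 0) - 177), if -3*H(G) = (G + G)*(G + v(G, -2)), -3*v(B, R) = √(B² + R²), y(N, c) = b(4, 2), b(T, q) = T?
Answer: 69546 + 1384*√82 ≈ 82079.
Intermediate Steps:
y(N, c) = 4
v(B, R) = -√(B² + R²)/3
H(G) = -2*G*(G - √(4 + G²)/3)/3 (H(G) = -(G + G)*(G - √(G² + (-2)²)/3)/3 = -2*G*(G - √(G² + 4)/3)/3 = -2*G*(G - √(4 + G²)/3)/3)
(-186 + H(-18))*(y(6, 0) - 177) = (-186 + (2/9)*(-18)*(√(4 + (-18)²) - 3*(-18)))*(4 - 177) = (-186 + (2/9)*(-18)*(√(4 + 324) + 54))*(-173) = (-186 + (2/9)*(-18)*(√328 + 54))*(-173) = (-186 + (2/9)*(-18)*(2*√82 + 54))*(-173) = (-186 + (2/9)*(-18)*(54 + 2*√82))*(-173) = (-186 + (-216 - 8*√82))*(-173) = (-402 - 8*√82)*(-173) = 69546 + 1384*√82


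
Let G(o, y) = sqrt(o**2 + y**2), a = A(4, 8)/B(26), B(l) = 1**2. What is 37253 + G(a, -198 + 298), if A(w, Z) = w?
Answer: 37253 + 4*sqrt(626) ≈ 37353.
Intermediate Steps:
B(l) = 1
a = 4 (a = 4/1 = 4*1 = 4)
37253 + G(a, -198 + 298) = 37253 + sqrt(4**2 + (-198 + 298)**2) = 37253 + sqrt(16 + 100**2) = 37253 + sqrt(16 + 10000) = 37253 + sqrt(10016) = 37253 + 4*sqrt(626)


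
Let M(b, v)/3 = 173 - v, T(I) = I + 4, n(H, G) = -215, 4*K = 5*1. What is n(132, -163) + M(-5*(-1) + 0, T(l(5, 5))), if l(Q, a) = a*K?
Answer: 1093/4 ≈ 273.25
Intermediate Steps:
K = 5/4 (K = (5*1)/4 = (¼)*5 = 5/4 ≈ 1.2500)
l(Q, a) = 5*a/4 (l(Q, a) = a*(5/4) = 5*a/4)
T(I) = 4 + I
M(b, v) = 519 - 3*v (M(b, v) = 3*(173 - v) = 519 - 3*v)
n(132, -163) + M(-5*(-1) + 0, T(l(5, 5))) = -215 + (519 - 3*(4 + (5/4)*5)) = -215 + (519 - 3*(4 + 25/4)) = -215 + (519 - 3*41/4) = -215 + (519 - 123/4) = -215 + 1953/4 = 1093/4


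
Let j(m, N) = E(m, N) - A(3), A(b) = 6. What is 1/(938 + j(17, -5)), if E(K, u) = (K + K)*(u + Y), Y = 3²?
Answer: 1/1068 ≈ 0.00093633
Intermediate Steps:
Y = 9
E(K, u) = 2*K*(9 + u) (E(K, u) = (K + K)*(u + 9) = (2*K)*(9 + u) = 2*K*(9 + u))
j(m, N) = -6 + 2*m*(9 + N) (j(m, N) = 2*m*(9 + N) - 1*6 = 2*m*(9 + N) - 6 = -6 + 2*m*(9 + N))
1/(938 + j(17, -5)) = 1/(938 + (-6 + 2*17*(9 - 5))) = 1/(938 + (-6 + 2*17*4)) = 1/(938 + (-6 + 136)) = 1/(938 + 130) = 1/1068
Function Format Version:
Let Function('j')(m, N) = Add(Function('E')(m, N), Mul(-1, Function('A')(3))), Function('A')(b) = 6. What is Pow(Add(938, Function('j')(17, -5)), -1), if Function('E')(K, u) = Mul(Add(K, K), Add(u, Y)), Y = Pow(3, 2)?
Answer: Rational(1, 1068) ≈ 0.00093633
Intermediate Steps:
Y = 9
Function('E')(K, u) = Mul(2, K, Add(9, u)) (Function('E')(K, u) = Mul(Add(K, K), Add(u, 9)) = Mul(Mul(2, K), Add(9, u)) = Mul(2, K, Add(9, u)))
Function('j')(m, N) = Add(-6, Mul(2, m, Add(9, N))) (Function('j')(m, N) = Add(Mul(2, m, Add(9, N)), Mul(-1, 6)) = Add(Mul(2, m, Add(9, N)), -6) = Add(-6, Mul(2, m, Add(9, N))))
Pow(Add(938, Function('j')(17, -5)), -1) = Pow(Add(938, Add(-6, Mul(2, 17, Add(9, -5)))), -1) = Pow(Add(938, Add(-6, Mul(2, 17, 4))), -1) = Pow(Add(938, Add(-6, 136)), -1) = Pow(Add(938, 130), -1) = Pow(1068, -1) = Rational(1, 1068)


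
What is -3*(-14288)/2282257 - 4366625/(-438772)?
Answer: 9984567995633/1001390468404 ≈ 9.9707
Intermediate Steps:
-3*(-14288)/2282257 - 4366625/(-438772) = 42864*(1/2282257) - 4366625*(-1/438772) = 42864/2282257 + 4366625/438772 = 9984567995633/1001390468404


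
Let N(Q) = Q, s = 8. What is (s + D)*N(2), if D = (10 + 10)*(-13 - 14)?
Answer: -1064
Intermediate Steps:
D = -540 (D = 20*(-27) = -540)
(s + D)*N(2) = (8 - 540)*2 = -532*2 = -1064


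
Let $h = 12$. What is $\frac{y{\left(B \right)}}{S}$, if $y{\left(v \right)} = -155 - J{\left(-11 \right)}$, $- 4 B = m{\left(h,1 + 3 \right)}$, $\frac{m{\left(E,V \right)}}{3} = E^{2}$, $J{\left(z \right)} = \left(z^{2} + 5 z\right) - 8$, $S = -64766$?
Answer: $\frac{213}{64766} \approx 0.0032888$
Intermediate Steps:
$J{\left(z \right)} = -8 + z^{2} + 5 z$
$m{\left(E,V \right)} = 3 E^{2}$
$B = -108$ ($B = - \frac{3 \cdot 12^{2}}{4} = - \frac{3 \cdot 144}{4} = \left(- \frac{1}{4}\right) 432 = -108$)
$y{\left(v \right)} = -213$ ($y{\left(v \right)} = -155 - \left(-8 + \left(-11\right)^{2} + 5 \left(-11\right)\right) = -155 - \left(-8 + 121 - 55\right) = -155 - 58 = -213$)
$\frac{y{\left(B \right)}}{S} = - \frac{213}{-64766} = \left(-213\right) \left(- \frac{1}{64766}\right) = \frac{213}{64766}$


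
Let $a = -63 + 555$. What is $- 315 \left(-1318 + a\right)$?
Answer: $260190$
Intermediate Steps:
$a = 492$
$- 315 \left(-1318 + a\right) = - 315 \left(-1318 + 492\right) = \left(-315\right) \left(-826\right) = 260190$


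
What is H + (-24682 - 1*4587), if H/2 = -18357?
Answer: -65983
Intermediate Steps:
H = -36714 (H = 2*(-18357) = -36714)
H + (-24682 - 1*4587) = -36714 + (-24682 - 1*4587) = -36714 + (-24682 - 4587) = -36714 - 29269 = -65983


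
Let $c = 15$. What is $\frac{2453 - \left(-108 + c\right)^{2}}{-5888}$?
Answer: $\frac{1549}{1472} \approx 1.0523$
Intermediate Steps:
$\frac{2453 - \left(-108 + c\right)^{2}}{-5888} = \frac{2453 - \left(-108 + 15\right)^{2}}{-5888} = \left(2453 - \left(-93\right)^{2}\right) \left(- \frac{1}{5888}\right) = \left(2453 - 8649\right) \left(- \frac{1}{5888}\right) = \left(-6196\right) \left(- \frac{1}{5888}\right) = \frac{1549}{1472}$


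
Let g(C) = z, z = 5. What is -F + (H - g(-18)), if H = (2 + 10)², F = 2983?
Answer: -2844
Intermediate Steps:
g(C) = 5
H = 144 (H = 12² = 144)
-F + (H - g(-18)) = -1*2983 + (144 - 1*5) = -2983 + (144 - 5) = -2983 + 139 = -2844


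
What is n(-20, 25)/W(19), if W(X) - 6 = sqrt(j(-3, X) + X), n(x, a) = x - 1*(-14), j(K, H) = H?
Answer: 18 - 3*sqrt(38) ≈ -0.49324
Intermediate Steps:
n(x, a) = 14 + x (n(x, a) = x + 14 = 14 + x)
W(X) = 6 + sqrt(2)*sqrt(X) (W(X) = 6 + sqrt(X + X) = 6 + sqrt(2*X) = 6 + sqrt(2)*sqrt(X))
n(-20, 25)/W(19) = (14 - 20)/(6 + sqrt(2)*sqrt(19)) = -6/(6 + sqrt(38))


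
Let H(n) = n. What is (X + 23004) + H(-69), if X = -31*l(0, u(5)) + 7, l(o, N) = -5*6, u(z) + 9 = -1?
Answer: 23872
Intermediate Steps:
u(z) = -10 (u(z) = -9 - 1 = -10)
l(o, N) = -30
X = 937 (X = -31*(-30) + 7 = 930 + 7 = 937)
(X + 23004) + H(-69) = (937 + 23004) - 69 = 23941 - 69 = 23872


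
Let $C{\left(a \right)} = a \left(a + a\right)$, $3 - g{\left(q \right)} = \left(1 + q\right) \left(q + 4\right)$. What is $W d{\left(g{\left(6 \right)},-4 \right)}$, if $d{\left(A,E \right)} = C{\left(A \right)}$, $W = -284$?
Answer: $-2549752$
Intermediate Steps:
$g{\left(q \right)} = 3 - \left(1 + q\right) \left(4 + q\right)$ ($g{\left(q \right)} = 3 - \left(1 + q\right) \left(q + 4\right) = 3 - \left(1 + q\right) \left(4 + q\right)$)
$C{\left(a \right)} = 2 a^{2}$ ($C{\left(a \right)} = a 2 a = 2 a^{2}$)
$d{\left(A,E \right)} = 2 A^{2}$
$W d{\left(g{\left(6 \right)},-4 \right)} = - 284 \cdot 2 \left(-1 - 6^{2} - 30\right)^{2} = - 284 \cdot 2 \left(-1 - 36 - 30\right)^{2} = - 284 \cdot 2 \left(-67\right)^{2} = - 284 \cdot 2 \cdot 4489 = \left(-284\right) 8978 = -2549752$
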